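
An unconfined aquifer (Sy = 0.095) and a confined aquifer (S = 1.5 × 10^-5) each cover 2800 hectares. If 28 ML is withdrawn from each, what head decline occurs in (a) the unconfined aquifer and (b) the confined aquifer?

A = 2800 hectares = 2.8 × 10^7 m²
ΔV = 28 ML = 28000 m³
Unconfined: Δh_u = ΔV/(Sy·A) = 28000/(0.095 × 2.8 × 10^7) = 0.01053 m
Confined: Δh_c = ΔV/(S·A) = 28000/(1.5 × 10^-5 × 2.8 × 10^7) = 66.67 m

Δh_u ≈ 0.0105 m; Δh_c ≈ 66.7 m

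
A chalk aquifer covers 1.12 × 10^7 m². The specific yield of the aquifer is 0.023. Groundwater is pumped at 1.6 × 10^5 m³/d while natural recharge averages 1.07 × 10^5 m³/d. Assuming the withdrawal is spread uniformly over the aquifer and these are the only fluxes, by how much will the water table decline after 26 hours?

Δh ≈ 0.223 m

Net abstraction = 1.6 × 10^5 − 1.07 × 10^5 = 53000 m³/d
t = 26 hours = 1.083 d
ΔV = Q × t = 53000 m³/d × 1.083 d = 57420 m³
Δh = ΔV / (Sy × A) = 57420 / (0.023 × 1.12 × 10^7) = 0.2229 m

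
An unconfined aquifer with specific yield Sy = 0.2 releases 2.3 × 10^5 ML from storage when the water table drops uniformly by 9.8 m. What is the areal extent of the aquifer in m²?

A ≈ 1.17 × 10^8 m²

ΔV = 2.3 × 10^5 ML = 2.3 × 10^8 m³
A = ΔV / (Sy × Δh) = 2.3 × 10^8 / (0.2 × 9.8) = 1.173 × 10^8 m²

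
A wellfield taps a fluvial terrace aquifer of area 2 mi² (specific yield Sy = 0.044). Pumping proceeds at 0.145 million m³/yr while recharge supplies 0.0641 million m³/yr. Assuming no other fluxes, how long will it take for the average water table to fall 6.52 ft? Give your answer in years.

t ≈ 5.6 years

A = 2 mi² = 5.18 × 10^6 m²
Δh = 6.52 ft = 1.987 m
ΔV = Sy × A × Δh = 0.044 × 5.18 × 10^6 × 1.987 = 4.529 × 10^5 m³
Net withdrawal = 0.145 − 0.0641 = 0.0809 million m³/yr = 221.6 m³/d
t = ΔV / Q = 4.529 × 10^5 m³ / 221.6 m³/d = 2044 d
t = 2044 d ≈ 5.599 years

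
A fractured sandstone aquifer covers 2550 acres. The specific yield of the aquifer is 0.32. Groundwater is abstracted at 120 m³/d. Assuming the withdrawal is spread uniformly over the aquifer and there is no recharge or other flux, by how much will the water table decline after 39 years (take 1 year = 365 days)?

A = 2550 acres = 1.032 × 10^7 m²
t = 39 years = 14240 d
ΔV = Q × t = 120 m³/d × 14240 d = 1.708 × 10^6 m³
Δh = ΔV / (Sy × A) = 1.708 × 10^6 / (0.32 × 1.032 × 10^7) = 0.5173 m

Δh ≈ 0.517 m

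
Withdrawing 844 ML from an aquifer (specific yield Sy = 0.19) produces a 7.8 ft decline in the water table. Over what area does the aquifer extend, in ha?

A ≈ 187 ha

Δh = 7.8 ft = 2.377 m
ΔV = 844 ML = 8.44 × 10^5 m³
A = ΔV / (Sy × Δh) = 8.44 × 10^5 / (0.19 × 2.377) = 1.868 × 10^6 m²
A = 1.868 × 10^6 m² = 186.8 ha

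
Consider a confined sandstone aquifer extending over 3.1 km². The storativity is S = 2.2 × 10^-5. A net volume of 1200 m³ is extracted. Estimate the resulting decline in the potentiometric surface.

A = 3.1 km² = 3.1 × 10^6 m²
Δh = ΔV / (S × A) = 1200 m³ / (2.2 × 10^-5 × 3.1 × 10^6 m²) = 17.6 m

Δh ≈ 17.6 m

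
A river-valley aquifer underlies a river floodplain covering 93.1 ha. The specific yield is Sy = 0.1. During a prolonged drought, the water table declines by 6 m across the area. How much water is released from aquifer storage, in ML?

A = 93.1 ha = 9.31 × 10^5 m²
ΔV = Sy × A × Δh = 0.1 × 9.31 × 10^5 m² × 6 m = 5.586 × 10^5 m³
ΔV = 5.586 × 10^5 m³ = 558.6 ML

ΔV ≈ 559 ML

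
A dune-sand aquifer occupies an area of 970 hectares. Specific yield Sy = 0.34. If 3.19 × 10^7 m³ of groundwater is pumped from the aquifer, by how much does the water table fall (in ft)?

A = 970 hectares = 9.7 × 10^6 m²
Δh = ΔV / (Sy × A) = 3.19 × 10^7 m³ / (0.34 × 9.7 × 10^6 m²) = 9.673 m
Δh = 9.673 m = 31.73 ft

Δh ≈ 31.7 ft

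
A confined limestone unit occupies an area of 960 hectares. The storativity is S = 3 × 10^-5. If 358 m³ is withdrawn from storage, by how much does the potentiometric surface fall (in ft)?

A = 960 hectares = 9.6 × 10^6 m²
Δh = ΔV / (S × A) = 358 m³ / (3 × 10^-5 × 9.6 × 10^6 m²) = 1.243 m
Δh = 1.243 m = 4.078 ft

Δh ≈ 4.08 ft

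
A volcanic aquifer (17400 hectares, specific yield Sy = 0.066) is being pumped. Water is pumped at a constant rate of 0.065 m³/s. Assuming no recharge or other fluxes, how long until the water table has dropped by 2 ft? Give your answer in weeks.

t ≈ 178 weeks

A = 17400 hectares = 1.74 × 10^8 m²
Δh = 2 ft = 0.6096 m
ΔV = Sy × A × Δh = 0.066 × 1.74 × 10^8 × 0.6096 = 7.001 × 10^6 m³
Q = 0.065 m³/s = 5616 m³/d
t = ΔV / Q = 7.001 × 10^6 m³ / 5616 m³/d = 1247 d
t = 1247 d ≈ 178.1 weeks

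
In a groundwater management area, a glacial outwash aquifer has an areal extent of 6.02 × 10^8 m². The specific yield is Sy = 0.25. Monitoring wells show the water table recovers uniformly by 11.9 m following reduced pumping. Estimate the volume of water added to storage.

ΔV = Sy × A × Δh = 0.25 × 6.02 × 10^8 m² × 11.9 m = 1.791 × 10^9 m³

ΔV ≈ 1.79 × 10^9 m³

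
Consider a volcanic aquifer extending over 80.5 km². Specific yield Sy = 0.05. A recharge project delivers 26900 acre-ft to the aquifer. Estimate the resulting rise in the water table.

A = 80.5 km² = 8.05 × 10^7 m²
ΔV = 26900 acre-ft = 3.318 × 10^7 m³
Δh = ΔV / (Sy × A) = 3.318 × 10^7 m³ / (0.05 × 8.05 × 10^7 m²) = 8.244 m

Δh ≈ 8.24 m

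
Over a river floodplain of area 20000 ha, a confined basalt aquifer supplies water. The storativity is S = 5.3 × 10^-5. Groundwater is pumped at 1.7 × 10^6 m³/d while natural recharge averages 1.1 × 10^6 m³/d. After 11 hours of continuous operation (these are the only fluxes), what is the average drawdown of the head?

A = 20000 ha = 2 × 10^8 m²
Net abstraction = 1.7 × 10^6 − 1.1 × 10^6 = 6 × 10^5 m³/d
t = 11 hours = 0.4583 d
ΔV = Q × t = 6 × 10^5 m³/d × 0.4583 d = 2.75 × 10^5 m³
Δh = ΔV / (S × A) = 2.75 × 10^5 / (5.3 × 10^-5 × 2 × 10^8) = 25.94 m

Δh ≈ 25.9 m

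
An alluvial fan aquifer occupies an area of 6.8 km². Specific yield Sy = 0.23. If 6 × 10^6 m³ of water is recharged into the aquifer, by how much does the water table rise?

A = 6.8 km² = 6.8 × 10^6 m²
Δh = ΔV / (Sy × A) = 6 × 10^6 m³ / (0.23 × 6.8 × 10^6 m²) = 3.836 m

Δh ≈ 3.84 m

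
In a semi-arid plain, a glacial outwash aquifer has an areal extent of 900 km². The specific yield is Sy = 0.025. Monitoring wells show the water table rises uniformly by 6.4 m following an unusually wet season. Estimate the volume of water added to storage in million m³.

A = 900 km² = 9 × 10^8 m²
ΔV = Sy × A × Δh = 0.025 × 9 × 10^8 m² × 6.4 m = 1.44 × 10^8 m³
ΔV = 1.44 × 10^8 m³ = 144 million m³

ΔV ≈ 144 million m³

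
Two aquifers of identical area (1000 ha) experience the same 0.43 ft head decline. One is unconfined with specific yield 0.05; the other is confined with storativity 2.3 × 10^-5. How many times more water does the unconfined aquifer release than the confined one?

A = 1000 ha = 1 × 10^7 m²
Δh = 0.43 ft = 0.1311 m
Unconfined: ΔV_u = Sy × A × Δh = 0.05 × 1 × 10^7 × 0.1311 = 65530 m³
Confined: ΔV_c = S × A × Δh = 2.3 × 10^-5 × 1 × 10^7 × 0.1311 = 30.14 m³
Ratio = ΔV_u / ΔV_c = Sy / S = 0.05 / 2.3 × 10^-5 = 2174

ΔV_u / ΔV_c ≈ 2170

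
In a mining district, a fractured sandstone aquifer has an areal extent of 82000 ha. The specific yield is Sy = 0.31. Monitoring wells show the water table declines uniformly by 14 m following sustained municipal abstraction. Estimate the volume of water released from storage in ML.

A = 82000 ha = 8.2 × 10^8 m²
ΔV = Sy × A × Δh = 0.31 × 8.2 × 10^8 m² × 14 m = 3.559 × 10^9 m³
ΔV = 3.559 × 10^9 m³ = 3.559 × 10^6 ML

ΔV ≈ 3.56 × 10^6 ML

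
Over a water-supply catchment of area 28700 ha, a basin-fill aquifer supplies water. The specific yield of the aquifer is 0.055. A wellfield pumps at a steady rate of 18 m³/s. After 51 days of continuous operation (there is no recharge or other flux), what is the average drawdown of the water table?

A = 28700 ha = 2.87 × 10^8 m²
Q = 18 m³/s = 1.555 × 10^6 m³/d
ΔV = Q × t = 1.555 × 10^6 m³/d × 51 d = 7.932 × 10^7 m³
Δh = ΔV / (Sy × A) = 7.932 × 10^7 / (0.055 × 2.87 × 10^8) = 5.025 m

Δh ≈ 5.02 m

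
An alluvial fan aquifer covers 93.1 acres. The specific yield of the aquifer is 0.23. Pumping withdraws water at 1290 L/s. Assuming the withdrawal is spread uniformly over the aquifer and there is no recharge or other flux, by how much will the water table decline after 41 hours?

Δh ≈ 2.2 m

A = 93.1 acres = 3.768 × 10^5 m²
Q = 1290 L/s = 1.115 × 10^5 m³/d
t = 41 hours = 1.708 d
ΔV = Q × t = 1.115 × 10^5 m³/d × 1.708 d = 1.904 × 10^5 m³
Δh = ΔV / (Sy × A) = 1.904 × 10^5 / (0.23 × 3.768 × 10^5) = 2.197 m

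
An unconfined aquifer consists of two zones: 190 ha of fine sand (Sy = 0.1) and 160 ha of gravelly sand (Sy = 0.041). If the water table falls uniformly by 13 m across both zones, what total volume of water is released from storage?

A₁ = 190 ha = 1.9 × 10^6 m²; A₂ = 160 ha = 1.6 × 10^6 m²
ΔV₁ = 0.1 × 1.9 × 10^6 × 13 = 2.47 × 10^6 m³
ΔV₂ = 0.041 × 1.6 × 10^6 × 13 = 8.528 × 10^5 m³
ΔV = ΔV₁ + ΔV₂ = 3.323 × 10^6 m³

ΔV ≈ 3.32 × 10^6 m³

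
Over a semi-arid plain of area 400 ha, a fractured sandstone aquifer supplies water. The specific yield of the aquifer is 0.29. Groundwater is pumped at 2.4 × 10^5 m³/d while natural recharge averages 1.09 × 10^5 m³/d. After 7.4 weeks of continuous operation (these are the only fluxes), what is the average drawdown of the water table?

Δh ≈ 5.85 m

A = 400 ha = 4 × 10^6 m²
Net abstraction = 2.4 × 10^5 − 1.09 × 10^5 = 1.31 × 10^5 m³/d
t = 7.4 weeks = 51.8 d
ΔV = Q × t = 1.31 × 10^5 m³/d × 51.8 d = 6.786 × 10^6 m³
Δh = ΔV / (Sy × A) = 6.786 × 10^6 / (0.29 × 4 × 10^6) = 5.85 m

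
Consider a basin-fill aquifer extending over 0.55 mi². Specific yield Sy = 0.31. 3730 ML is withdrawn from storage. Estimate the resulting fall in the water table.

Δh ≈ 8.45 m

A = 0.55 mi² = 1.424 × 10^6 m²
ΔV = 3730 ML = 3.73 × 10^6 m³
Δh = ΔV / (Sy × A) = 3.73 × 10^6 m³ / (0.31 × 1.424 × 10^6 m²) = 8.447 m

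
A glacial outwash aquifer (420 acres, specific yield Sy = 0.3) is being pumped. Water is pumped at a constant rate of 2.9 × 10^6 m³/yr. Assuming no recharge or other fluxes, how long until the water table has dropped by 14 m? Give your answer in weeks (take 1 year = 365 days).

t ≈ 128 weeks

A = 420 acres = 1.7 × 10^6 m²
ΔV = Sy × A × Δh = 0.3 × 1.7 × 10^6 × 14 = 7.139 × 10^6 m³
Q = 2.9 × 10^6 m³/yr = 7945 m³/d
t = ΔV / Q = 7.139 × 10^6 m³ / 7945 m³/d = 898.5 d
t = 898.5 d ≈ 128.4 weeks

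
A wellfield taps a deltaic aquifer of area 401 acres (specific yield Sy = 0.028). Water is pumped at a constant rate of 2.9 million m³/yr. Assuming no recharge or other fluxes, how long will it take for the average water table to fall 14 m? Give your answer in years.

A = 401 acres = 1.623 × 10^6 m²
ΔV = Sy × A × Δh = 0.028 × 1.623 × 10^6 × 14 = 6.361 × 10^5 m³
Q = 2.9 million m³/yr = 7945 m³/d
t = ΔV / Q = 6.361 × 10^5 m³ / 7945 m³/d = 80.07 d
t = 80.07 d ≈ 0.2194 years

t ≈ 0.219 years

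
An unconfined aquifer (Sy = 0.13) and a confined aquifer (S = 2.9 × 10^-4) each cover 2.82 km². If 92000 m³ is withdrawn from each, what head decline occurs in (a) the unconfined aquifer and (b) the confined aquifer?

A = 2.82 km² = 2.82 × 10^6 m²
Unconfined: Δh_u = ΔV/(Sy·A) = 92000/(0.13 × 2.82 × 10^6) = 0.251 m
Confined: Δh_c = ΔV/(S·A) = 92000/(2.9 × 10^-4 × 2.82 × 10^6) = 112.5 m

Δh_u ≈ 0.251 m; Δh_c ≈ 112 m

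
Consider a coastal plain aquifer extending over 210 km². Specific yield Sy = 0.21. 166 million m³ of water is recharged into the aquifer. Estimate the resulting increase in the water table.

Δh ≈ 3.76 m

A = 210 km² = 2.1 × 10^8 m²
ΔV = 166 million m³ = 1.66 × 10^8 m³
Δh = ΔV / (Sy × A) = 1.66 × 10^8 m³ / (0.21 × 2.1 × 10^8 m²) = 3.764 m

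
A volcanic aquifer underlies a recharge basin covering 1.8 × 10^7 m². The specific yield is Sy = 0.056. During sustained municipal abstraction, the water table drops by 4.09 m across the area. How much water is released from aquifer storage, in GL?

ΔV ≈ 4.12 GL

ΔV = Sy × A × Δh = 0.056 × 1.8 × 10^7 m² × 4.09 m = 4.123 × 10^6 m³
ΔV = 4.123 × 10^6 m³ = 4.123 GL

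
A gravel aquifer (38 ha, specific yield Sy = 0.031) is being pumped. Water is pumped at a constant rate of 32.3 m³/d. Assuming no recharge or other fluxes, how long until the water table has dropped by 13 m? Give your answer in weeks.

t ≈ 677 weeks

A = 38 ha = 3.8 × 10^5 m²
ΔV = Sy × A × Δh = 0.031 × 3.8 × 10^5 × 13 = 1.531 × 10^5 m³
t = ΔV / Q = 1.531 × 10^5 m³ / 32.3 m³/d = 4741 d
t = 4741 d ≈ 677.3 weeks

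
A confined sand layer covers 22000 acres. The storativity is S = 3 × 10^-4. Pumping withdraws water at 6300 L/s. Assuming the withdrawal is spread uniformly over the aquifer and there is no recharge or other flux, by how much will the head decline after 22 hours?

A = 22000 acres = 8.903 × 10^7 m²
Q = 6300 L/s = 5.443 × 10^5 m³/d
t = 22 hours = 0.9167 d
ΔV = Q × t = 5.443 × 10^5 m³/d × 0.9167 d = 4.99 × 10^5 m³
Δh = ΔV / (S × A) = 4.99 × 10^5 / (3 × 10^-4 × 8.903 × 10^7) = 18.68 m

Δh ≈ 18.7 m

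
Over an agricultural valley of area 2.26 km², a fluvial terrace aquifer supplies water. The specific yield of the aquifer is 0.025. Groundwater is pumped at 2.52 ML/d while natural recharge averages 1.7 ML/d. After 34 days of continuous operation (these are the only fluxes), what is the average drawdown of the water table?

Δh ≈ 0.493 m

A = 2.26 km² = 2.26 × 10^6 m²
Net abstraction = 2.52 − 1.7 = 0.82 ML/d
Q_net = 0.82 ML/d = 820 m³/d
ΔV = Q × t = 820 m³/d × 34 d = 27880 m³
Δh = ΔV / (Sy × A) = 27880 / (0.025 × 2.26 × 10^6) = 0.4935 m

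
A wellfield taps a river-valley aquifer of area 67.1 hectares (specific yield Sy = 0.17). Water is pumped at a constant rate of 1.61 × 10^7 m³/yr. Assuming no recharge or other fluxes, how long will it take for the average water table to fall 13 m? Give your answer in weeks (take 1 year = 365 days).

A = 67.1 hectares = 6.71 × 10^5 m²
ΔV = Sy × A × Δh = 0.17 × 6.71 × 10^5 × 13 = 1.483 × 10^6 m³
Q = 1.61 × 10^7 m³/yr = 44110 m³/d
t = ΔV / Q = 1.483 × 10^6 m³ / 44110 m³/d = 33.62 d
t = 33.62 d ≈ 4.803 weeks

t ≈ 4.8 weeks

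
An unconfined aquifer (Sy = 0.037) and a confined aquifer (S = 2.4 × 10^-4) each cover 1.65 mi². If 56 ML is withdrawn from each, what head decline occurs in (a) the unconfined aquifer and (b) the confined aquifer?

A = 1.65 mi² = 4.273 × 10^6 m²
ΔV = 56 ML = 56000 m³
Unconfined: Δh_u = ΔV/(Sy·A) = 56000/(0.037 × 4.273 × 10^6) = 0.3542 m
Confined: Δh_c = ΔV/(S·A) = 56000/(2.4 × 10^-4 × 4.273 × 10^6) = 54.6 m

Δh_u ≈ 0.354 m; Δh_c ≈ 54.6 m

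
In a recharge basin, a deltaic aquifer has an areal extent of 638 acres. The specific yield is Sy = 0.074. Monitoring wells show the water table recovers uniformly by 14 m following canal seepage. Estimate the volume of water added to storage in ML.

A = 638 acres = 2.582 × 10^6 m²
ΔV = Sy × A × Δh = 0.074 × 2.582 × 10^6 m² × 14 m = 2.675 × 10^6 m³
ΔV = 2.675 × 10^6 m³ = 2675 ML

ΔV ≈ 2670 ML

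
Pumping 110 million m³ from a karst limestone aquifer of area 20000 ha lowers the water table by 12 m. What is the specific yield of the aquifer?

Sy ≈ 0.046

A = 20000 ha = 2 × 10^8 m²
ΔV = 110 million m³ = 1.1 × 10^8 m³
Sy = ΔV / (A × Δh) = 1.1 × 10^8 m³ / (2 × 10^8 m² × 12 m) = 0.04583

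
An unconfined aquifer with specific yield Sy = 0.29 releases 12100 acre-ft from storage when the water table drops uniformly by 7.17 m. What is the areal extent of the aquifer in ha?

ΔV = 12100 acre-ft = 1.493 × 10^7 m³
A = ΔV / (Sy × Δh) = 1.493 × 10^7 / (0.29 × 7.17) = 7.178 × 10^6 m²
A = 7.178 × 10^6 m² = 717.8 ha

A ≈ 718 ha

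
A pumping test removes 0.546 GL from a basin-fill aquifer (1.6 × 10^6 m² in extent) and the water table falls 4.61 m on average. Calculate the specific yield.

Sy ≈ 0.074

ΔV = 0.546 GL = 5.46 × 10^5 m³
Sy = ΔV / (A × Δh) = 5.46 × 10^5 m³ / (1.6 × 10^6 m² × 4.61 m) = 0.07402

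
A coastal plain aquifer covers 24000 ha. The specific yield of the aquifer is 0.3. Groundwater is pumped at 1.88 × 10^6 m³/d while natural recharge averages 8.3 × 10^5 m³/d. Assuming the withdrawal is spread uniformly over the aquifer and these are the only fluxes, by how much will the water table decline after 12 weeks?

A = 24000 ha = 2.4 × 10^8 m²
Net abstraction = 1.88 × 10^6 − 8.3 × 10^5 = 1.05 × 10^6 m³/d
t = 12 weeks = 84 d
ΔV = Q × t = 1.05 × 10^6 m³/d × 84 d = 8.82 × 10^7 m³
Δh = ΔV / (Sy × A) = 8.82 × 10^7 / (0.3 × 2.4 × 10^8) = 1.225 m

Δh ≈ 1.23 m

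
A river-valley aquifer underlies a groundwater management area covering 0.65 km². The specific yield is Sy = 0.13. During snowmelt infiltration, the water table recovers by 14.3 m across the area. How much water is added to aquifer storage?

A = 0.65 km² = 6.5 × 10^5 m²
ΔV = Sy × A × Δh = 0.13 × 6.5 × 10^5 m² × 14.3 m = 1.208 × 10^6 m³

ΔV ≈ 1.21 × 10^6 m³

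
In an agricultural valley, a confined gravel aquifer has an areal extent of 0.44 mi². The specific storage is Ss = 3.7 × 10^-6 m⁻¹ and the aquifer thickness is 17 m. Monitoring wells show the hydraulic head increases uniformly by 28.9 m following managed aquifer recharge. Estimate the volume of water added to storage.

ΔV ≈ 2070 m³

S = Ss × b = 3.7 × 10^-6 m⁻¹ × 17 m = 6.29 × 10^-5
A = 0.44 mi² = 1.14 × 10^6 m²
ΔV = S × A × Δh = 6.29 × 10^-5 × 1.14 × 10^6 m² × 28.9 m = 2072 m³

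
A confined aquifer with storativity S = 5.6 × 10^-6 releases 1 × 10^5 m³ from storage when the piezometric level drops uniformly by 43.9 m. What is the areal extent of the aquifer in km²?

A ≈ 407 km²

A = ΔV / (S × Δh) = 1 × 10^5 / (5.6 × 10^-6 × 43.9) = 4.068 × 10^8 m²
A = 4.068 × 10^8 m² = 406.8 km²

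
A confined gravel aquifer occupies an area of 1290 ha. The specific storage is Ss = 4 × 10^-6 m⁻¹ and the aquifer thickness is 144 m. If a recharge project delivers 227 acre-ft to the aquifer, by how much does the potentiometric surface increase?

Δh ≈ 37.7 m

S = Ss × b = 4 × 10^-6 m⁻¹ × 144 m = 5.76 × 10^-4
A = 1290 ha = 1.29 × 10^7 m²
ΔV = 227 acre-ft = 2.8 × 10^5 m³
Δh = ΔV / (S × A) = 2.8 × 10^5 m³ / (5.76 × 10^-4 × 1.29 × 10^7 m²) = 37.68 m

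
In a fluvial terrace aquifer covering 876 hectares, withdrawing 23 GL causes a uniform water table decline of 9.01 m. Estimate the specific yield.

Sy ≈ 0.29

A = 876 hectares = 8.76 × 10^6 m²
ΔV = 23 GL = 2.3 × 10^7 m³
Sy = ΔV / (A × Δh) = 2.3 × 10^7 m³ / (8.76 × 10^6 m² × 9.01 m) = 0.2914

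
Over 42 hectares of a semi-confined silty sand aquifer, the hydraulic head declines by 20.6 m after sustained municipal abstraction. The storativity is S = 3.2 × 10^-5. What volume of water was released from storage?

A = 42 hectares = 4.2 × 10^5 m²
ΔV = S × A × Δh = 3.2 × 10^-5 × 4.2 × 10^5 m² × 20.6 m = 276.9 m³

ΔV ≈ 277 m³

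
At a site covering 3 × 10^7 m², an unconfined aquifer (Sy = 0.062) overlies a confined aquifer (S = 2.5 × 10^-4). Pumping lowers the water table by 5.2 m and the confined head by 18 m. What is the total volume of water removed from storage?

ΔV ≈ 9.81 × 10^6 m³

Unconfined: ΔV_u = Sy × A × Δh_u = 0.062 × 3 × 10^7 × 5.2 = 9.672 × 10^6 m³
Confined: ΔV_c = S × A × Δh_c = 2.5 × 10^-4 × 3 × 10^7 × 18 = 1.35 × 10^5 m³
Total ΔV = 9.672 × 10^6 + 1.35 × 10^5 = 9.807 × 10^6 m³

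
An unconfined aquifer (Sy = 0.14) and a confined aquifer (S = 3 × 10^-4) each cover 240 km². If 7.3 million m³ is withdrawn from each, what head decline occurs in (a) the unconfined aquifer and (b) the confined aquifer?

A = 240 km² = 2.4 × 10^8 m²
ΔV = 7.3 million m³ = 7.3 × 10^6 m³
Unconfined: Δh_u = ΔV/(Sy·A) = 7.3 × 10^6/(0.14 × 2.4 × 10^8) = 0.2173 m
Confined: Δh_c = ΔV/(S·A) = 7.3 × 10^6/(3 × 10^-4 × 2.4 × 10^8) = 101.4 m

Δh_u ≈ 0.217 m; Δh_c ≈ 101 m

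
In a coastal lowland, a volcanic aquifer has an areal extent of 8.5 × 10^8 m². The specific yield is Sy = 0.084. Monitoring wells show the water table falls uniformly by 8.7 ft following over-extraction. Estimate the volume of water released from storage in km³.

Δh = 8.7 ft = 2.652 m
ΔV = Sy × A × Δh = 0.084 × 8.5 × 10^8 m² × 2.652 m = 1.893 × 10^8 m³
ΔV = 1.893 × 10^8 m³ = 0.1893 km³

ΔV ≈ 0.189 km³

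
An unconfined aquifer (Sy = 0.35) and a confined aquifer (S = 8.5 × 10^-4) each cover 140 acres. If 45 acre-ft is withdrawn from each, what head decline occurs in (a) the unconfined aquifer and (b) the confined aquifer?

Δh_u ≈ 0.28 m; Δh_c ≈ 115 m

A = 140 acres = 5.666 × 10^5 m²
ΔV = 45 acre-ft = 55510 m³
Unconfined: Δh_u = ΔV/(Sy·A) = 55510/(0.35 × 5.666 × 10^5) = 0.2799 m
Confined: Δh_c = ΔV/(S·A) = 55510/(8.5 × 10^-4 × 5.666 × 10^5) = 115.3 m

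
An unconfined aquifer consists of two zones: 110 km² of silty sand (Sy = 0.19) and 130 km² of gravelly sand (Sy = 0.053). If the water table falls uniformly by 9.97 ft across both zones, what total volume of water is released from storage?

A₁ = 110 km² = 1.1 × 10^8 m²; A₂ = 130 km² = 1.3 × 10^8 m²
Δh = 9.97 ft = 3.039 m
ΔV₁ = 0.19 × 1.1 × 10^8 × 3.039 = 6.351 × 10^7 m³
ΔV₂ = 0.053 × 1.3 × 10^8 × 3.039 = 2.094 × 10^7 m³
ΔV = ΔV₁ + ΔV₂ = 8.445 × 10^7 m³

ΔV ≈ 8.44 × 10^7 m³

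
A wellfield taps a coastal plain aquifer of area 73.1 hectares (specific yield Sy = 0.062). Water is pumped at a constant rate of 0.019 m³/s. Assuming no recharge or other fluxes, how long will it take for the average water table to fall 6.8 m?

A = 73.1 hectares = 7.31 × 10^5 m²
ΔV = Sy × A × Δh = 0.062 × 7.31 × 10^5 × 6.8 = 3.082 × 10^5 m³
Q = 0.019 m³/s = 1642 m³/d
t = ΔV / Q = 3.082 × 10^5 m³ / 1642 m³/d = 187.7 d

t ≈ 188 days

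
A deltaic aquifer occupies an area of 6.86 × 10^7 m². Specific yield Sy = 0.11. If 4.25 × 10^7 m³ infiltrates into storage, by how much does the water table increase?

Δh = ΔV / (Sy × A) = 4.25 × 10^7 m³ / (0.11 × 6.86 × 10^7 m²) = 5.632 m

Δh ≈ 5.63 m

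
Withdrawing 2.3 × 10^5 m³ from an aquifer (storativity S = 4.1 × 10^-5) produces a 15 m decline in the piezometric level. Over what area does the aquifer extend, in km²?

A = ΔV / (S × Δh) = 2.3 × 10^5 / (4.1 × 10^-5 × 15) = 3.74 × 10^8 m²
A = 3.74 × 10^8 m² = 374 km²

A ≈ 374 km²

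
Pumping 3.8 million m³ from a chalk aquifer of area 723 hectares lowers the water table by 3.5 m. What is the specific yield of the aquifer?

A = 723 hectares = 7.23 × 10^6 m²
ΔV = 3.8 million m³ = 3.8 × 10^6 m³
Sy = ΔV / (A × Δh) = 3.8 × 10^6 m³ / (7.23 × 10^6 m² × 3.5 m) = 0.1502

Sy ≈ 0.15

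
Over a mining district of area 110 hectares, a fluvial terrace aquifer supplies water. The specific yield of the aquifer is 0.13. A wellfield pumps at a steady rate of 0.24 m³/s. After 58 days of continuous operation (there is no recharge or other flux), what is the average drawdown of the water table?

Δh ≈ 8.41 m

A = 110 hectares = 1.1 × 10^6 m²
Q = 0.24 m³/s = 20740 m³/d
ΔV = Q × t = 20740 m³/d × 58 d = 1.203 × 10^6 m³
Δh = ΔV / (Sy × A) = 1.203 × 10^6 / (0.13 × 1.1 × 10^6) = 8.41 m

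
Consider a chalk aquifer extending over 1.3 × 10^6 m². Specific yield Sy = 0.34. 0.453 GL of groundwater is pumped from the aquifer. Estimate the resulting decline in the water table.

Δh ≈ 1.02 m

ΔV = 0.453 GL = 4.53 × 10^5 m³
Δh = ΔV / (Sy × A) = 4.53 × 10^5 m³ / (0.34 × 1.3 × 10^6 m²) = 1.025 m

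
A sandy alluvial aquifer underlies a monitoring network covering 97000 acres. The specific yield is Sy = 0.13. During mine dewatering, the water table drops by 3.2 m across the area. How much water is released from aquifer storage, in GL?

A = 97000 acres = 3.925 × 10^8 m²
ΔV = Sy × A × Δh = 0.13 × 3.925 × 10^8 m² × 3.2 m = 1.633 × 10^8 m³
ΔV = 1.633 × 10^8 m³ = 163.3 GL

ΔV ≈ 163 GL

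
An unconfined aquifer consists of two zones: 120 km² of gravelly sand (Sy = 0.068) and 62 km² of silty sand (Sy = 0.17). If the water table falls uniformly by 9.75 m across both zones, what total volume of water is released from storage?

ΔV ≈ 1.82 × 10^8 m³

A₁ = 120 km² = 1.2 × 10^8 m²; A₂ = 62 km² = 6.2 × 10^7 m²
ΔV₁ = 0.068 × 1.2 × 10^8 × 9.75 = 7.956 × 10^7 m³
ΔV₂ = 0.17 × 6.2 × 10^7 × 9.75 = 1.028 × 10^8 m³
ΔV = ΔV₁ + ΔV₂ = 1.823 × 10^8 m³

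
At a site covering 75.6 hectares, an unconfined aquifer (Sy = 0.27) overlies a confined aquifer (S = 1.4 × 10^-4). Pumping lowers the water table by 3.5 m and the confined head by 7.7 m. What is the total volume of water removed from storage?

ΔV ≈ 7.15 × 10^5 m³

A = 75.6 hectares = 7.56 × 10^5 m²
Unconfined: ΔV_u = Sy × A × Δh_u = 0.27 × 7.56 × 10^5 × 3.5 = 7.144 × 10^5 m³
Confined: ΔV_c = S × A × Δh_c = 1.4 × 10^-4 × 7.56 × 10^5 × 7.7 = 815 m³
Total ΔV = 7.144 × 10^5 + 815 = 7.152 × 10^5 m³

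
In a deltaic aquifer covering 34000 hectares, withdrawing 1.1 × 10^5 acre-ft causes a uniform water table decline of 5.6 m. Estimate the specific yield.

Sy ≈ 0.071

A = 34000 hectares = 3.4 × 10^8 m²
ΔV = 1.1 × 10^5 acre-ft = 1.357 × 10^8 m³
Sy = ΔV / (A × Δh) = 1.357 × 10^8 m³ / (3.4 × 10^8 m² × 5.6 m) = 0.07126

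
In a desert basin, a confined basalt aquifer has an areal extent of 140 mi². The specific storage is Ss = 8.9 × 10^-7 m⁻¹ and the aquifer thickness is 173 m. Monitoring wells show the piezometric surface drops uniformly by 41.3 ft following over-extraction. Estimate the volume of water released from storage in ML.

ΔV ≈ 703 ML

S = Ss × b = 8.9 × 10^-7 m⁻¹ × 173 m = 1.54 × 10^-4
A = 140 mi² = 3.626 × 10^8 m²
Δh = 41.3 ft = 12.59 m
ΔV = S × A × Δh = 1.54 × 10^-4 × 3.626 × 10^8 m² × 12.59 m = 7.028 × 10^5 m³
ΔV = 7.028 × 10^5 m³ = 702.8 ML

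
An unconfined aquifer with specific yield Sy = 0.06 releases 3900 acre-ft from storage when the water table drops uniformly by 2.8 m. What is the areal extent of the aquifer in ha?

ΔV = 3900 acre-ft = 4.811 × 10^6 m³
A = ΔV / (Sy × Δh) = 4.811 × 10^6 / (0.06 × 2.8) = 2.863 × 10^7 m²
A = 2.863 × 10^7 m² = 2863 ha

A ≈ 2860 ha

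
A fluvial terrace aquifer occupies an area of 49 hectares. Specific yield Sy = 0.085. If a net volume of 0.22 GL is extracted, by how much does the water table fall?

A = 49 hectares = 4.9 × 10^5 m²
ΔV = 0.22 GL = 2.2 × 10^5 m³
Δh = ΔV / (Sy × A) = 2.2 × 10^5 m³ / (0.085 × 4.9 × 10^5 m²) = 5.282 m

Δh ≈ 5.28 m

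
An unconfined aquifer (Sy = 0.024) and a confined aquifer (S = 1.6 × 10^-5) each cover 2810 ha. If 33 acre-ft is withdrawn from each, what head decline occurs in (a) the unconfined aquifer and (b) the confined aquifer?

A = 2810 ha = 2.81 × 10^7 m²
ΔV = 33 acre-ft = 40700 m³
Unconfined: Δh_u = ΔV/(Sy·A) = 40700/(0.024 × 2.81 × 10^7) = 0.06036 m
Confined: Δh_c = ΔV/(S·A) = 40700/(1.6 × 10^-5 × 2.81 × 10^7) = 90.54 m

Δh_u ≈ 0.0604 m; Δh_c ≈ 90.5 m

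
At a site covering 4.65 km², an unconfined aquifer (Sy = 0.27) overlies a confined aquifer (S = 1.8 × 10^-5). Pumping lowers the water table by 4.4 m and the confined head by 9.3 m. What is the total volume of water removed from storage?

A = 4.65 km² = 4.65 × 10^6 m²
Unconfined: ΔV_u = Sy × A × Δh_u = 0.27 × 4.65 × 10^6 × 4.4 = 5.524 × 10^6 m³
Confined: ΔV_c = S × A × Δh_c = 1.8 × 10^-5 × 4.65 × 10^6 × 9.3 = 778.4 m³
Total ΔV = 5.524 × 10^6 + 778.4 = 5.525 × 10^6 m³

ΔV ≈ 5.52 × 10^6 m³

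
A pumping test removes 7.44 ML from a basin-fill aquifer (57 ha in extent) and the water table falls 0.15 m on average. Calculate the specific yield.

Sy ≈ 0.087

A = 57 ha = 5.7 × 10^5 m²
ΔV = 7.44 ML = 7440 m³
Sy = ΔV / (A × Δh) = 7440 m³ / (5.7 × 10^5 m² × 0.15 m) = 0.08702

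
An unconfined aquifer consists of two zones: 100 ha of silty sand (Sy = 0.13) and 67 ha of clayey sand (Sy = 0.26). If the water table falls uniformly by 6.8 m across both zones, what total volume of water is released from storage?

ΔV ≈ 2.07 × 10^6 m³

A₁ = 100 ha = 1 × 10^6 m²; A₂ = 67 ha = 6.7 × 10^5 m²
ΔV₁ = 0.13 × 1 × 10^6 × 6.8 = 8.84 × 10^5 m³
ΔV₂ = 0.26 × 6.7 × 10^5 × 6.8 = 1.185 × 10^6 m³
ΔV = ΔV₁ + ΔV₂ = 2.069 × 10^6 m³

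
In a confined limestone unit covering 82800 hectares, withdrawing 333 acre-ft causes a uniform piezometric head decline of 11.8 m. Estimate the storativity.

S ≈ 4.2 × 10^-5

A = 82800 hectares = 8.28 × 10^8 m²
ΔV = 333 acre-ft = 4.107 × 10^5 m³
S = ΔV / (A × Δh) = 4.107 × 10^5 m³ / (8.28 × 10^8 m² × 11.8 m) = 4.204 × 10^-5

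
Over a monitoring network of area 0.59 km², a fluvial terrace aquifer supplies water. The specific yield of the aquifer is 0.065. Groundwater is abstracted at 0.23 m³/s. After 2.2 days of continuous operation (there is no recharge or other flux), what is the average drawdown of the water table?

A = 0.59 km² = 5.9 × 10^5 m²
Q = 0.23 m³/s = 19870 m³/d
ΔV = Q × t = 19870 m³/d × 2.2 d = 43720 m³
Δh = ΔV / (Sy × A) = 43720 / (0.065 × 5.9 × 10^5) = 1.14 m

Δh ≈ 1.14 m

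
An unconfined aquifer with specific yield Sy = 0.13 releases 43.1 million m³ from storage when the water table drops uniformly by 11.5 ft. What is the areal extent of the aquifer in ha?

A ≈ 9460 ha

Δh = 11.5 ft = 3.505 m
ΔV = 43.1 million m³ = 4.31 × 10^7 m³
A = ΔV / (Sy × Δh) = 4.31 × 10^7 / (0.13 × 3.505) = 9.458 × 10^7 m²
A = 9.458 × 10^7 m² = 9458 ha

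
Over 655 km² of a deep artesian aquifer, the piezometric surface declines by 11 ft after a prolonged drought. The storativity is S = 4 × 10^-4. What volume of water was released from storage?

A = 655 km² = 6.55 × 10^8 m²
Δh = 11 ft = 3.353 m
ΔV = S × A × Δh = 4 × 10^-4 × 6.55 × 10^8 m² × 3.353 m = 8.784 × 10^5 m³

ΔV ≈ 8.78 × 10^5 m³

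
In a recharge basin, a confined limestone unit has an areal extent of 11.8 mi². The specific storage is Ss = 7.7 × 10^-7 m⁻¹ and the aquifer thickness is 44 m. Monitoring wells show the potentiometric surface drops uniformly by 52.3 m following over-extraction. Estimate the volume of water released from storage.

S = Ss × b = 7.7 × 10^-7 m⁻¹ × 44 m = 3.388 × 10^-5
A = 11.8 mi² = 3.056 × 10^7 m²
ΔV = S × A × Δh = 3.388 × 10^-5 × 3.056 × 10^7 m² × 52.3 m = 54150 m³

ΔV ≈ 54200 m³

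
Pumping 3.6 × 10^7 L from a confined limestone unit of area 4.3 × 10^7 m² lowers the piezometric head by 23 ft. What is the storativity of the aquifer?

Δh = 23 ft = 7.01 m
ΔV = 3.6 × 10^7 L = 36000 m³
S = ΔV / (A × Δh) = 36000 m³ / (4.3 × 10^7 m² × 7.01 m) = 1.194 × 10^-4

S ≈ 1.2 × 10^-4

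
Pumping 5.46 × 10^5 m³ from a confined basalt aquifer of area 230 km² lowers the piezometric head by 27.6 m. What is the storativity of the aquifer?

S ≈ 8.6 × 10^-5

A = 230 km² = 2.3 × 10^8 m²
S = ΔV / (A × Δh) = 5.46 × 10^5 m³ / (2.3 × 10^8 m² × 27.6 m) = 8.601 × 10^-5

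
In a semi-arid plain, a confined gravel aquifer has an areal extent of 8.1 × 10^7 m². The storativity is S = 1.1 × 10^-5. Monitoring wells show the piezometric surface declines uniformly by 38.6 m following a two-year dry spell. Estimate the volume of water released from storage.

ΔV = S × A × Δh = 1.1 × 10^-5 × 8.1 × 10^7 m² × 38.6 m = 34390 m³

ΔV ≈ 34400 m³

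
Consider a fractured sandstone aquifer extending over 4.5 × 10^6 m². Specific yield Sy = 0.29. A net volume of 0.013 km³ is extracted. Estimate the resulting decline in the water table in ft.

Δh ≈ 32.7 ft

ΔV = 0.013 km³ = 1.3 × 10^7 m³
Δh = ΔV / (Sy × A) = 1.3 × 10^7 m³ / (0.29 × 4.5 × 10^6 m²) = 9.962 m
Δh = 9.962 m = 32.68 ft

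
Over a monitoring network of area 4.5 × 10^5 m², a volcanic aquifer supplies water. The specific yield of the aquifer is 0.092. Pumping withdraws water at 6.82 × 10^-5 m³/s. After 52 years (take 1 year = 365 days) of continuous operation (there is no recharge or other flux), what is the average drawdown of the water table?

Q = 6.82 × 10^-5 m³/s = 5.892 m³/d
t = 52 years = 18980 d
ΔV = Q × t = 5.892 m³/d × 18980 d = 1.118 × 10^5 m³
Δh = ΔV / (Sy × A) = 1.118 × 10^5 / (0.092 × 4.5 × 10^5) = 2.701 m

Δh ≈ 2.7 m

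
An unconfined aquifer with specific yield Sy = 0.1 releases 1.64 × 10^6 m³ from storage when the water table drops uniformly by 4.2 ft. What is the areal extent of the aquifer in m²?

Δh = 4.2 ft = 1.28 m
A = ΔV / (Sy × Δh) = 1.64 × 10^6 / (0.1 × 1.28) = 1.281 × 10^7 m²

A ≈ 1.28 × 10^7 m²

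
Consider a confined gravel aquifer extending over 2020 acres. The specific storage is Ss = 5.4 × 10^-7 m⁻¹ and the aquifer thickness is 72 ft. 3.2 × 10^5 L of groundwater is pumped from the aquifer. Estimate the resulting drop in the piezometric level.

b = 72 ft = 21.95 m
S = Ss × b = 5.4 × 10^-7 m⁻¹ × 21.95 m = 1.185 × 10^-5
A = 2020 acres = 8.175 × 10^6 m²
ΔV = 3.2 × 10^5 L = 320 m³
Δh = ΔV / (S × A) = 320 m³ / (1.185 × 10^-5 × 8.175 × 10^6 m²) = 3.303 m

Δh ≈ 3.3 m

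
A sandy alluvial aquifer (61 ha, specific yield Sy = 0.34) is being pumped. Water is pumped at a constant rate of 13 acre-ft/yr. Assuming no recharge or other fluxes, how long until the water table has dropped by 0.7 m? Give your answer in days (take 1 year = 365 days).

A = 61 ha = 6.1 × 10^5 m²
ΔV = Sy × A × Δh = 0.34 × 6.1 × 10^5 × 0.7 = 1.452 × 10^5 m³
Q = 13 acre-ft/yr = 43.93 m³/d
t = ΔV / Q = 1.452 × 10^5 m³ / 43.93 m³/d = 3305 d

t ≈ 3300 days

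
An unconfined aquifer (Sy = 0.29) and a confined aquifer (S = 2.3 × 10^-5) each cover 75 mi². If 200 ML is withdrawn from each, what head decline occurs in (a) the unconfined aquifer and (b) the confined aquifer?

A = 75 mi² = 1.942 × 10^8 m²
ΔV = 200 ML = 2 × 10^5 m³
Unconfined: Δh_u = ΔV/(Sy·A) = 2 × 10^5/(0.29 × 1.942 × 10^8) = 0.00355 m
Confined: Δh_c = ΔV/(S·A) = 2 × 10^5/(2.3 × 10^-5 × 1.942 × 10^8) = 44.77 m

Δh_u ≈ 0.00355 m; Δh_c ≈ 44.8 m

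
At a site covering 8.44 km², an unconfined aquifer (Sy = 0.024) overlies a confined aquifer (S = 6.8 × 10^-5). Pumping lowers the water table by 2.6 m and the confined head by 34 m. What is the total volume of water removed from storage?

A = 8.44 km² = 8.44 × 10^6 m²
Unconfined: ΔV_u = Sy × A × Δh_u = 0.024 × 8.44 × 10^6 × 2.6 = 5.267 × 10^5 m³
Confined: ΔV_c = S × A × Δh_c = 6.8 × 10^-5 × 8.44 × 10^6 × 34 = 19510 m³
Total ΔV = 5.267 × 10^5 + 19510 = 5.462 × 10^5 m³

ΔV ≈ 5.46 × 10^5 m³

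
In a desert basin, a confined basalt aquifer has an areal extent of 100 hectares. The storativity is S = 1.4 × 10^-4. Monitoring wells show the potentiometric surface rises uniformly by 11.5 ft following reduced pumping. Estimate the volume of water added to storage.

ΔV ≈ 491 m³

A = 100 hectares = 1 × 10^6 m²
Δh = 11.5 ft = 3.505 m
ΔV = S × A × Δh = 1.4 × 10^-4 × 1 × 10^6 m² × 3.505 m = 490.7 m³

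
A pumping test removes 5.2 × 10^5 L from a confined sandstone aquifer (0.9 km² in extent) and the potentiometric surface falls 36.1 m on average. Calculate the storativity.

A = 0.9 km² = 9 × 10^5 m²
ΔV = 5.2 × 10^5 L = 520 m³
S = ΔV / (A × Δh) = 520 m³ / (9 × 10^5 m² × 36.1 m) = 1.6 × 10^-5

S ≈ 1.6 × 10^-5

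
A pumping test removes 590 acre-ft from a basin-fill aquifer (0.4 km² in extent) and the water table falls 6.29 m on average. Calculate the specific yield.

Sy ≈ 0.29

A = 0.4 km² = 4 × 10^5 m²
ΔV = 590 acre-ft = 7.278 × 10^5 m³
Sy = ΔV / (A × Δh) = 7.278 × 10^5 m³ / (4 × 10^5 m² × 6.29 m) = 0.2893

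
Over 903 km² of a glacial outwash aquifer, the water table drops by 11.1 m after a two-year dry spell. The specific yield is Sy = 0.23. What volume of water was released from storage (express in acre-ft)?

A = 903 km² = 9.03 × 10^8 m²
ΔV = Sy × A × Δh = 0.23 × 9.03 × 10^8 m² × 11.1 m = 2.305 × 10^9 m³
ΔV = 2.305 × 10^9 m³ = 1.869 × 10^6 acre-ft

ΔV ≈ 1.87 × 10^6 acre-ft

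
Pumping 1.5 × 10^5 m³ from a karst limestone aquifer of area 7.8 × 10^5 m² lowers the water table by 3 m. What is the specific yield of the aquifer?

Sy ≈ 0.064

Sy = ΔV / (A × Δh) = 1.5 × 10^5 m³ / (7.8 × 10^5 m² × 3 m) = 0.0641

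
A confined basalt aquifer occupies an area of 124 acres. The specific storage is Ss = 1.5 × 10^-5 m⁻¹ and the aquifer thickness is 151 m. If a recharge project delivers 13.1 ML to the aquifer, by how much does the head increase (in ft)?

S = Ss × b = 1.5 × 10^-5 m⁻¹ × 151 m = 2.265 × 10^-3
A = 124 acres = 5.018 × 10^5 m²
ΔV = 13.1 ML = 13100 m³
Δh = ΔV / (S × A) = 13100 m³ / (0.002265 × 5.018 × 10^5 m²) = 11.53 m
Δh = 11.53 m = 37.81 ft

Δh ≈ 37.8 ft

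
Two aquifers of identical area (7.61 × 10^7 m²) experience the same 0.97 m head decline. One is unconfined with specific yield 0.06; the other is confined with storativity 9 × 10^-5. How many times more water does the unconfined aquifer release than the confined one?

Unconfined: ΔV_u = Sy × A × Δh = 0.06 × 7.61 × 10^7 × 0.97 = 4.429 × 10^6 m³
Confined: ΔV_c = S × A × Δh = 9 × 10^-5 × 7.61 × 10^7 × 0.97 = 6644 m³
Ratio = ΔV_u / ΔV_c = Sy / S = 0.06 / 9 × 10^-5 = 666.7

ΔV_u / ΔV_c ≈ 667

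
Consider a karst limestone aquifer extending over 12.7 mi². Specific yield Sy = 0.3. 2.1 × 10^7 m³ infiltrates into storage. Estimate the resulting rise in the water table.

Δh ≈ 2.13 m

A = 12.7 mi² = 3.289 × 10^7 m²
Δh = ΔV / (Sy × A) = 2.1 × 10^7 m³ / (0.3 × 3.289 × 10^7 m²) = 2.128 m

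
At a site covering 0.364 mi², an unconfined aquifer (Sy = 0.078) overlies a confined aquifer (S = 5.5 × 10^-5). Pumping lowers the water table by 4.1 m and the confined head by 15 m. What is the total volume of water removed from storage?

A = 0.364 mi² = 9.428 × 10^5 m²
Unconfined: ΔV_u = Sy × A × Δh_u = 0.078 × 9.428 × 10^5 × 4.1 = 3.015 × 10^5 m³
Confined: ΔV_c = S × A × Δh_c = 5.5 × 10^-5 × 9.428 × 10^5 × 15 = 777.8 m³
Total ΔV = 3.015 × 10^5 + 777.8 = 3.023 × 10^5 m³

ΔV ≈ 3.02 × 10^5 m³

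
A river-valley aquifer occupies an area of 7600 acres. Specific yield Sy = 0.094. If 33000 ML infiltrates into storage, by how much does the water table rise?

A = 7600 acres = 3.076 × 10^7 m²
ΔV = 33000 ML = 3.3 × 10^7 m³
Δh = ΔV / (Sy × A) = 3.3 × 10^7 m³ / (0.094 × 3.076 × 10^7 m²) = 11.41 m

Δh ≈ 11.4 m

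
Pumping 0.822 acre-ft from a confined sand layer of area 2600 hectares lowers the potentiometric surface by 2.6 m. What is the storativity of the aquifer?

A = 2600 hectares = 2.6 × 10^7 m²
ΔV = 0.822 acre-ft = 1014 m³
S = ΔV / (A × Δh) = 1014 m³ / (2.6 × 10^7 m² × 2.6 m) = 1.5 × 10^-5

S ≈ 1.5 × 10^-5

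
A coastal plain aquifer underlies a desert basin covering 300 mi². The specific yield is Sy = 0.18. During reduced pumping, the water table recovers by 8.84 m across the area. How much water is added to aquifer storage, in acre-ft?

A = 300 mi² = 7.77 × 10^8 m²
ΔV = Sy × A × Δh = 0.18 × 7.77 × 10^8 m² × 8.84 m = 1.236 × 10^9 m³
ΔV = 1.236 × 10^9 m³ = 1.002 × 10^6 acre-ft

ΔV ≈ 1 × 10^6 acre-ft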